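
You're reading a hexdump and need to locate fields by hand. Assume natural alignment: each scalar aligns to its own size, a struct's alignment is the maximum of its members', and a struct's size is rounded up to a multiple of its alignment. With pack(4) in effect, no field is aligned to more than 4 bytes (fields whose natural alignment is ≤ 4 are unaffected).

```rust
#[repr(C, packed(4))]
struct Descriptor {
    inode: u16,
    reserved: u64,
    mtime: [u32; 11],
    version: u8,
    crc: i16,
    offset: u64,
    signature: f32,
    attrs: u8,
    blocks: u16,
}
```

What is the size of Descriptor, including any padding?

@0: inode [2B, align 2] → 2
+2 pad (align 4)
@4: reserved [8B, align 4] → 12
@12: mtime [44B, align 4] → 56
@56: version [1B, align 1] → 57
+1 pad (align 2)
@58: crc [2B, align 2] → 60
@60: offset [8B, align 4] → 68
@68: signature [4B, align 4] → 72
@72: attrs [1B, align 1] → 73
+1 pad (align 2)
@74: blocks [2B, align 2] → 76
size 76, align 4

76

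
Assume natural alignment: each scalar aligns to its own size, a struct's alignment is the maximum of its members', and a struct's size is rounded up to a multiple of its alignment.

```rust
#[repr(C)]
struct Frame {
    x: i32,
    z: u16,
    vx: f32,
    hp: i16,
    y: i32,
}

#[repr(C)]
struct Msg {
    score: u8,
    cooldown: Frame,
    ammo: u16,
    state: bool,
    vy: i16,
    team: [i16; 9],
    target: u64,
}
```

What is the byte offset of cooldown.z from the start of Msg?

Frame: 0..4  x  (4B, 4-aligned); 4..6  z  (2B, 2-aligned); 6..8  -- padding (2B); 8..12  vx  (4B, 4-aligned); 12..14  hp  (2B, 2-aligned); 14..16  -- padding (2B); 16..20  y  (4B, 4-aligned); sizeof = 20, alignof = 4
0..1  score  (1B, 1-aligned)
1..4  -- padding (3B)
4..24  cooldown  (20B, 4-aligned)
within Frame: z at 4
4 + 4 = 8

8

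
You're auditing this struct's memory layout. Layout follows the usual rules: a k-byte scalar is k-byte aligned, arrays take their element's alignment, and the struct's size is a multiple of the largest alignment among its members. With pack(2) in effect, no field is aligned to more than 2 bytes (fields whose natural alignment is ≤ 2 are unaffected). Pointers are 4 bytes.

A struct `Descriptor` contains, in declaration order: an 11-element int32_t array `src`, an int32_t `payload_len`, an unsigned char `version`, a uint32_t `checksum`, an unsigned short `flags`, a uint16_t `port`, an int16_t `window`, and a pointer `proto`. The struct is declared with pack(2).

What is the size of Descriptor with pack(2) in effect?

64

@0: src [44B, align 2] → 44
@44: payload_len [4B, align 2] → 48
@48: version [1B, align 1] → 49
+1 pad (align 2)
@50: checksum [4B, align 2] → 54
@54: flags [2B, align 2] → 56
@56: port [2B, align 2] → 58
@58: window [2B, align 2] → 60
@60: proto [4B, align 2] → 64
size 64, align 2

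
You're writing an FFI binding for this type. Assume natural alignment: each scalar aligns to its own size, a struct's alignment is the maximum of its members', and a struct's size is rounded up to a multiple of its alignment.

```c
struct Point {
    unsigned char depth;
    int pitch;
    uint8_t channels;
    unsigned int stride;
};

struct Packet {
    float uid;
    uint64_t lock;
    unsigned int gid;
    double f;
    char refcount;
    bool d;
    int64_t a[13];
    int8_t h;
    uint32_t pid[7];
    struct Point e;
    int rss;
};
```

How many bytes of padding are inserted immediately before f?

Point: @0: depth [1B, align 1] → 1; +3 pad (align 4); @4: pitch [4B, align 4] → 8; @8: channels [1B, align 1] → 9; +3 pad (align 4); @12: stride [4B, align 4] → 16; size 16, align 4
@0: uid [4B, align 4] → 4
+4 pad (align 8)
@8: lock [8B, align 8] → 16
@16: gid [4B, align 4] → 20
+4 pad (align 8)
@24: f [8B, align 8] → 32

4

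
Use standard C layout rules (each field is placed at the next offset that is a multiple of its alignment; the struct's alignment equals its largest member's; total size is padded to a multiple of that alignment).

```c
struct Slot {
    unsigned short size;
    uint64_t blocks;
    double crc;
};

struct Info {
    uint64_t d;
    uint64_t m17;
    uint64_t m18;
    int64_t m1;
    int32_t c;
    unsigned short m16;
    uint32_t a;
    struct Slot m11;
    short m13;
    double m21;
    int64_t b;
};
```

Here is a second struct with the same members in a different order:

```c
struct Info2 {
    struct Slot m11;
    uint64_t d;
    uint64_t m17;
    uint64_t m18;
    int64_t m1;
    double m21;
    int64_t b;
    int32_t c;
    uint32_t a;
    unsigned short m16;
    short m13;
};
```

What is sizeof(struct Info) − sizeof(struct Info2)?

8

Slot: @0: size [2B, align 2] → 2; +6 pad (align 8); @8: blocks [8B, align 8] → 16; @16: crc [8B, align 8] → 24; size 24, align 8
@0: d [8B, align 8] → 8
@8: m17 [8B, align 8] → 16
@16: m18 [8B, align 8] → 24
@24: m1 [8B, align 8] → 32
@32: c [4B, align 4] → 36
@36: m16 [2B, align 2] → 38
+2 pad (align 4)
@40: a [4B, align 4] → 44
+4 pad (align 8)
@48: m11 [24B, align 8] → 72
@72: m13 [2B, align 2] → 74
+6 pad (align 8)
@80: m21 [8B, align 8] → 88
@88: b [8B, align 8] → 96
size 96, align 8
— Info2 —
@0: m11 [24B, align 8] → 24
@24: d [8B, align 8] → 32
@32: m17 [8B, align 8] → 40
@40: m18 [8B, align 8] → 48
@48: m1 [8B, align 8] → 56
@56: m21 [8B, align 8] → 64
@64: b [8B, align 8] → 72
@72: c [4B, align 4] → 76
@76: a [4B, align 4] → 80
@80: m16 [2B, align 2] → 82
@82: m13 [2B, align 2] → 84
+4 tail pad (align 8)
size 88, align 8
96 − 88 = 8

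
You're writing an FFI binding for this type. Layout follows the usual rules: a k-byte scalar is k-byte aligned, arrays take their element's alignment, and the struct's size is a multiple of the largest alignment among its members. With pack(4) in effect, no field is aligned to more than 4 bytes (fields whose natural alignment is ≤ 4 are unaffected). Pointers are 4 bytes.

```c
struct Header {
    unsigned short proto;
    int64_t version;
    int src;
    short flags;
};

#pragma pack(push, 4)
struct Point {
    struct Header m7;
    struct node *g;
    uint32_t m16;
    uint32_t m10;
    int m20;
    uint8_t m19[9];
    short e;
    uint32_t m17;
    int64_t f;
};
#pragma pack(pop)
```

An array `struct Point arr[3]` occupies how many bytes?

192

Header: @0: proto [2B, align 2] → 2; +6 pad (align 8); @8: version [8B, align 8] → 16; @16: src [4B, align 4] → 20; @20: flags [2B, align 2] → 22; +2 tail pad (align 8); size 24, align 8
@0: m7 [24B, align 4] → 24
@24: g [4B, align 4] → 28
@28: m16 [4B, align 4] → 32
@32: m10 [4B, align 4] → 36
@36: m20 [4B, align 4] → 40
@40: m19 [9B, align 1] → 49
+1 pad (align 2)
@50: e [2B, align 2] → 52
@52: m17 [4B, align 4] → 56
@56: f [8B, align 4] → 64
size 64, align 4
array of 3: 3 × 64 = 192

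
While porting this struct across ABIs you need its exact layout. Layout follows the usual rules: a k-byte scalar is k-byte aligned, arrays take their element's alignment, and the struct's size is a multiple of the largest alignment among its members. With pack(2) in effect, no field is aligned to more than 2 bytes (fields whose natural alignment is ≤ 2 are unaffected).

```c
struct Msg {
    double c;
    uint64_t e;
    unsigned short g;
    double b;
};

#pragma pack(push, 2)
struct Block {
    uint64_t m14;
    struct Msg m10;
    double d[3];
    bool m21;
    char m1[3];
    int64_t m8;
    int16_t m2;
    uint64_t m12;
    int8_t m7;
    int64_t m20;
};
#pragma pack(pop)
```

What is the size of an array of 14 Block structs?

1344

Msg: c at 0 (size 8, align 8) → ends 8; e at 8 (size 8, align 8) → ends 16; g at 16 (size 2, align 2) → ends 18; pad 6 to align 8 for b; b at 24 (size 8, align 8) → ends 32; total 32 bytes, alignment 8
m14 at 0 (size 8, align 2) → ends 8
m10 at 8 (size 32, align 2) → ends 40
d at 40 (size 24, align 2) → ends 64
m21 at 64 (size 1, align 1) → ends 65
m1 at 65 (size 3, align 1) → ends 68
m8 at 68 (size 8, align 2) → ends 76
m2 at 76 (size 2, align 2) → ends 78
m12 at 78 (size 8, align 2) → ends 86
m7 at 86 (size 1, align 1) → ends 87
pad 1 to align 2 for m20
m20 at 88 (size 8, align 2) → ends 96
total 96 bytes, alignment 2
array of 14: 14 × 96 = 1344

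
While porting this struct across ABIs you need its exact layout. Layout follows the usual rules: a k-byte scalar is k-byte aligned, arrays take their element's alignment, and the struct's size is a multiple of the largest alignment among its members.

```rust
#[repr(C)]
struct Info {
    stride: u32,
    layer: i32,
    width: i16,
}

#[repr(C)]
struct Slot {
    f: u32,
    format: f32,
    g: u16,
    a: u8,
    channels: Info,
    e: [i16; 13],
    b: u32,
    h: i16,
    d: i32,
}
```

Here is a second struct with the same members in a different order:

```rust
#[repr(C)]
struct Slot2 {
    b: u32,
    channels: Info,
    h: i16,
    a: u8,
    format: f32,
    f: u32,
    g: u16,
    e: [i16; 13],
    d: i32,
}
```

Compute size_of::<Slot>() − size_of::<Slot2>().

4

Info: 0..4  stride  (4B, 4-aligned); 4..8  layer  (4B, 4-aligned); 8..10  width  (2B, 2-aligned); 10..12  -- tail padding (2B); sizeof = 12, alignof = 4
0..4  f  (4B, 4-aligned)
4..8  format  (4B, 4-aligned)
8..10  g  (2B, 2-aligned)
10..11  a  (1B, 1-aligned)
11..12  -- padding (1B)
12..24  channels  (12B, 4-aligned)
24..50  e  (26B, 2-aligned)
50..52  -- padding (2B)
52..56  b  (4B, 4-aligned)
56..58  h  (2B, 2-aligned)
58..60  -- padding (2B)
60..64  d  (4B, 4-aligned)
sizeof = 64, alignof = 4
— Slot2 —
0..4  b  (4B, 4-aligned)
4..16  channels  (12B, 4-aligned)
16..18  h  (2B, 2-aligned)
18..19  a  (1B, 1-aligned)
19..20  -- padding (1B)
20..24  format  (4B, 4-aligned)
24..28  f  (4B, 4-aligned)
28..30  g  (2B, 2-aligned)
30..56  e  (26B, 2-aligned)
56..60  d  (4B, 4-aligned)
sizeof = 60, alignof = 4
64 − 60 = 4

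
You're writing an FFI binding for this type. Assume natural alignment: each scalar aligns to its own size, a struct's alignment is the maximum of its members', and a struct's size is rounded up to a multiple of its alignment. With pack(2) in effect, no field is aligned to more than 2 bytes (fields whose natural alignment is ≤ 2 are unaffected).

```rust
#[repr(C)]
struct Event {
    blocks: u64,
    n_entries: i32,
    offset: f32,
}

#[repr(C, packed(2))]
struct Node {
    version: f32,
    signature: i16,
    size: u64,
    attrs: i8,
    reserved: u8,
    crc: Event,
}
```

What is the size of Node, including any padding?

32

Event: @0: blocks [8B, align 8] → 8; @8: n_entries [4B, align 4] → 12; @12: offset [4B, align 4] → 16; size 16, align 8
@0: version [4B, align 2] → 4
@4: signature [2B, align 2] → 6
@6: size [8B, align 2] → 14
@14: attrs [1B, align 1] → 15
@15: reserved [1B, align 1] → 16
@16: crc [16B, align 2] → 32
size 32, align 2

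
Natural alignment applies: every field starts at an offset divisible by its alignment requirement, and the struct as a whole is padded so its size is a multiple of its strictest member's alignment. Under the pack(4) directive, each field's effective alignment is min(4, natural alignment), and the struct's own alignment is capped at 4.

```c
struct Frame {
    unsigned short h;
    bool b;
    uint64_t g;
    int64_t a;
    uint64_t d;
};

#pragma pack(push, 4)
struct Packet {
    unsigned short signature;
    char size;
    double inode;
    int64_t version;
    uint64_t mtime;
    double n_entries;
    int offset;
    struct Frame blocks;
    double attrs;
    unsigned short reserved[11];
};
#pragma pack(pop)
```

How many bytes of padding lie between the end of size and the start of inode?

Frame: h at 0 (size 2, align 2) → ends 2; b at 2 (size 1, align 1) → ends 3; pad 5 to align 8 for g; g at 8 (size 8, align 8) → ends 16; a at 16 (size 8, align 8) → ends 24; d at 24 (size 8, align 8) → ends 32; total 32 bytes, alignment 8
signature at 0 (size 2, align 2) → ends 2
size at 2 (size 1, align 1) → ends 3
pad 1 to align 4 for inode
inode at 4 (size 8, align 4) → ends 12

1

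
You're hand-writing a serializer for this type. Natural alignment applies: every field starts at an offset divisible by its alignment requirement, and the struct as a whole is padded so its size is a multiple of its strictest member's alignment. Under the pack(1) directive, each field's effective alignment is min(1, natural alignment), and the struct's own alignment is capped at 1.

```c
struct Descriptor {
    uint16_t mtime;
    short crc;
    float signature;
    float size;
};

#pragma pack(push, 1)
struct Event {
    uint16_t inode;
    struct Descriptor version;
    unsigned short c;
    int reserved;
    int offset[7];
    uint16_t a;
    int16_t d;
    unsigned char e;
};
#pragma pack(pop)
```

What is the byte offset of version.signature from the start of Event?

Descriptor: @0: mtime [2B, align 2] → 2; @2: crc [2B, align 2] → 4; @4: signature [4B, align 4] → 8; @8: size [4B, align 4] → 12; size 12, align 4
@0: inode [2B, align 1] → 2
@2: version [12B, align 1] → 14
within Descriptor: signature at 4
2 + 4 = 6

6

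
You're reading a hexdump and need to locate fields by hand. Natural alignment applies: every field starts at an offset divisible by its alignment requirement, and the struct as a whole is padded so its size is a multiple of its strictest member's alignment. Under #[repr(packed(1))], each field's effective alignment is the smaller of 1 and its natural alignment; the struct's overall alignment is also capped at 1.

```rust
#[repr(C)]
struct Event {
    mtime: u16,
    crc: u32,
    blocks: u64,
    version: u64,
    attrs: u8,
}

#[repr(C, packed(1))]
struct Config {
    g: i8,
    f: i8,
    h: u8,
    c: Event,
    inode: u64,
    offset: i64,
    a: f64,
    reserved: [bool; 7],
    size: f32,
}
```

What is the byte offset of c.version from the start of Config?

19

Event: 0..2  mtime  (2B, 2-aligned); 2..4  -- padding (2B); 4..8  crc  (4B, 4-aligned); 8..16  blocks  (8B, 8-aligned); 16..24  version  (8B, 8-aligned); 24..25  attrs  (1B, 1-aligned); 25..32  -- tail padding (7B); sizeof = 32, alignof = 8
0..1  g  (1B, 1-aligned)
1..2  f  (1B, 1-aligned)
2..3  h  (1B, 1-aligned)
3..35  c  (32B, 1-aligned)
within Event: version at 16
3 + 16 = 19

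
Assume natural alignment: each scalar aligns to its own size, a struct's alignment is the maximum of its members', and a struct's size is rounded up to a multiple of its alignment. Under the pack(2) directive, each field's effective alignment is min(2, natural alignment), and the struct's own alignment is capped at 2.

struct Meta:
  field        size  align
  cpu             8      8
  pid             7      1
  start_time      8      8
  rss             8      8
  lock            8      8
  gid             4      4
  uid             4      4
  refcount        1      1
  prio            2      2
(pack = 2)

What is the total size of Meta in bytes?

52 bytes

@0: cpu [8B, align 2] → 8
@8: pid [7B, align 1] → 15
+1 pad (align 2)
@16: start_time [8B, align 2] → 24
@24: rss [8B, align 2] → 32
@32: lock [8B, align 2] → 40
@40: gid [4B, align 2] → 44
@44: uid [4B, align 2] → 48
@48: refcount [1B, align 1] → 49
+1 pad (align 2)
@50: prio [2B, align 2] → 52
size 52, align 2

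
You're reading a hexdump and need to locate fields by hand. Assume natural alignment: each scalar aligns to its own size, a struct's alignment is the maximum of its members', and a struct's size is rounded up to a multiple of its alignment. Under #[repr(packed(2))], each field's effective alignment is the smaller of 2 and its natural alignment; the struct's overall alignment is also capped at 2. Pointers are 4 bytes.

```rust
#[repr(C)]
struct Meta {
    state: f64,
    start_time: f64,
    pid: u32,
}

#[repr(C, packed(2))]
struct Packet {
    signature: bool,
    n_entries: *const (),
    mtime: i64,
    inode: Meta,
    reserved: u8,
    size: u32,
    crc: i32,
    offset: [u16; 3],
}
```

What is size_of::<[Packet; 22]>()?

Meta: @0: state [8B, align 8] → 8; @8: start_time [8B, align 8] → 16; @16: pid [4B, align 4] → 20; +4 tail pad (align 8); size 24, align 8
@0: signature [1B, align 1] → 1
+1 pad (align 2)
@2: n_entries [4B, align 2] → 6
@6: mtime [8B, align 2] → 14
@14: inode [24B, align 2] → 38
@38: reserved [1B, align 1] → 39
+1 pad (align 2)
@40: size [4B, align 2] → 44
@44: crc [4B, align 2] → 48
@48: offset [6B, align 2] → 54
size 54, align 2
array of 22: 22 × 54 = 1188

1188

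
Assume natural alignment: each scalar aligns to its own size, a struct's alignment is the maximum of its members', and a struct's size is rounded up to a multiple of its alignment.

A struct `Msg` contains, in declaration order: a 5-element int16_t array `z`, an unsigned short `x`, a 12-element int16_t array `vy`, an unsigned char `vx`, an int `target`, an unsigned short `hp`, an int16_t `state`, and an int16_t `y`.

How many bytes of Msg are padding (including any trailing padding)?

z at 0 (size 10, align 2) → ends 10
x at 10 (size 2, align 2) → ends 12
vy at 12 (size 24, align 2) → ends 36
vx at 36 (size 1, align 1) → ends 37
pad 3 to align 4 for target
target at 40 (size 4, align 4) → ends 44
hp at 44 (size 2, align 2) → ends 46
state at 46 (size 2, align 2) → ends 48
y at 48 (size 2, align 2) → ends 50
tail pad 2 to reach multiple of 4
total 52 bytes, alignment 4
data bytes 47, size 52 → padding 5

5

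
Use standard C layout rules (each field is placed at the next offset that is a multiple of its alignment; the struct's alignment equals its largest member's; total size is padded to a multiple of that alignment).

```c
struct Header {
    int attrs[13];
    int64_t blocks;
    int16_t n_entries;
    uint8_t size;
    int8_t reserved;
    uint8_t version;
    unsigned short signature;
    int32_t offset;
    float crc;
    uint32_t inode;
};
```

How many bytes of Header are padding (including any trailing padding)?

@0: attrs [52B, align 4] → 52
+4 pad (align 8)
@56: blocks [8B, align 8] → 64
@64: n_entries [2B, align 2] → 66
@66: size [1B, align 1] → 67
@67: reserved [1B, align 1] → 68
@68: version [1B, align 1] → 69
+1 pad (align 2)
@70: signature [2B, align 2] → 72
@72: offset [4B, align 4] → 76
@76: crc [4B, align 4] → 80
@80: inode [4B, align 4] → 84
+4 tail pad (align 8)
size 88, align 8
data bytes 79, size 88 → padding 9

9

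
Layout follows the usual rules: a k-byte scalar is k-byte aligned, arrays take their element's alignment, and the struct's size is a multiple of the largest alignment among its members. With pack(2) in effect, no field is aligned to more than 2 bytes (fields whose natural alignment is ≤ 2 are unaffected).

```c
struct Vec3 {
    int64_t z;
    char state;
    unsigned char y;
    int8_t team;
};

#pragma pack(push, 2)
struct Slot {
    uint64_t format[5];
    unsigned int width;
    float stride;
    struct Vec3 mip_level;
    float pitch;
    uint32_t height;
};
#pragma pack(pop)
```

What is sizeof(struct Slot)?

72

Vec3: z at 0 (size 8, align 8) → ends 8; state at 8 (size 1, align 1) → ends 9; y at 9 (size 1, align 1) → ends 10; team at 10 (size 1, align 1) → ends 11; tail pad 5 to reach multiple of 8; total 16 bytes, alignment 8
format at 0 (size 40, align 2) → ends 40
width at 40 (size 4, align 2) → ends 44
stride at 44 (size 4, align 2) → ends 48
mip_level at 48 (size 16, align 2) → ends 64
pitch at 64 (size 4, align 2) → ends 68
height at 68 (size 4, align 2) → ends 72
total 72 bytes, alignment 2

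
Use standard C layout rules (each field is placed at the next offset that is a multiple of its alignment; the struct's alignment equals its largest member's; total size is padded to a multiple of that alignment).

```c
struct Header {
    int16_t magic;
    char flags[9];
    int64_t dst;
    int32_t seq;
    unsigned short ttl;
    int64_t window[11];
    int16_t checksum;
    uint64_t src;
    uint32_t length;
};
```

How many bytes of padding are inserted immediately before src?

magic at 0 (size 2, align 2) → ends 2
flags at 2 (size 9, align 1) → ends 11
pad 5 to align 8 for dst
dst at 16 (size 8, align 8) → ends 24
seq at 24 (size 4, align 4) → ends 28
ttl at 28 (size 2, align 2) → ends 30
pad 2 to align 8 for window
window at 32 (size 88, align 8) → ends 120
checksum at 120 (size 2, align 2) → ends 122
pad 6 to align 8 for src
src at 128 (size 8, align 8) → ends 136

6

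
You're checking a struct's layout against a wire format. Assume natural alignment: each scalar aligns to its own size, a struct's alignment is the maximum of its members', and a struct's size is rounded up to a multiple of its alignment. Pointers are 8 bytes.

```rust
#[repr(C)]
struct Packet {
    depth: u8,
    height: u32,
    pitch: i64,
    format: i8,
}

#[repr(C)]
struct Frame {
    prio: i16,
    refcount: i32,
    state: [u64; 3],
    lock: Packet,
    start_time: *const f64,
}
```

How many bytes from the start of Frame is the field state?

8

Packet: depth at 0 (size 1, align 1) → ends 1; pad 3 to align 4 for height; height at 4 (size 4, align 4) → ends 8; pitch at 8 (size 8, align 8) → ends 16; format at 16 (size 1, align 1) → ends 17; tail pad 7 to reach multiple of 8; total 24 bytes, alignment 8
prio at 0 (size 2, align 2) → ends 2
pad 2 to align 4 for refcount
refcount at 4 (size 4, align 4) → ends 8
state at 8 (size 24, align 8) → ends 32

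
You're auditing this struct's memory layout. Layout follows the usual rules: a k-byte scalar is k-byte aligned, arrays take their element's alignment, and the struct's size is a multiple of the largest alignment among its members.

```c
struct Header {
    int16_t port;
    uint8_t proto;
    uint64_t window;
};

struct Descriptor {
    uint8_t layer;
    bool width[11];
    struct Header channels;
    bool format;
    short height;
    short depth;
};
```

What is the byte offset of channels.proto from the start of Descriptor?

18

Header: port at 0 (size 2, align 2) → ends 2; proto at 2 (size 1, align 1) → ends 3; pad 5 to align 8 for window; window at 8 (size 8, align 8) → ends 16; total 16 bytes, alignment 8
layer at 0 (size 1, align 1) → ends 1
width at 1 (size 11, align 1) → ends 12
pad 4 to align 8 for channels
channels at 16 (size 16, align 8) → ends 32
within Header: proto at 2
16 + 2 = 18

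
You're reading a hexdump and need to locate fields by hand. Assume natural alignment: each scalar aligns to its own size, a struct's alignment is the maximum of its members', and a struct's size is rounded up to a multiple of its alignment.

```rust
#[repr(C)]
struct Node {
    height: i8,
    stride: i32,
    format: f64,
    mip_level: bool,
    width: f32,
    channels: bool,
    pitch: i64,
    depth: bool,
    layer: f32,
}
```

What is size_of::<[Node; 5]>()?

240

@0: height [1B, align 1] → 1
+3 pad (align 4)
@4: stride [4B, align 4] → 8
@8: format [8B, align 8] → 16
@16: mip_level [1B, align 1] → 17
+3 pad (align 4)
@20: width [4B, align 4] → 24
@24: channels [1B, align 1] → 25
+7 pad (align 8)
@32: pitch [8B, align 8] → 40
@40: depth [1B, align 1] → 41
+3 pad (align 4)
@44: layer [4B, align 4] → 48
size 48, align 8
array of 5: 5 × 48 = 240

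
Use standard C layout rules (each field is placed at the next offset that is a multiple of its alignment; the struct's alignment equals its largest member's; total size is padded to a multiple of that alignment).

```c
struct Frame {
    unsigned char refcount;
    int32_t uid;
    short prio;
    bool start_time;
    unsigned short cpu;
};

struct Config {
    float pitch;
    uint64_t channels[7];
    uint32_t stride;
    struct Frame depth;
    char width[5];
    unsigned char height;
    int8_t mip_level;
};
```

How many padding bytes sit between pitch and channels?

4

Frame: 0..1  refcount  (1B, 1-aligned); 1..4  -- padding (3B); 4..8  uid  (4B, 4-aligned); 8..10  prio  (2B, 2-aligned); 10..11  start_time  (1B, 1-aligned); 11..12  -- padding (1B); 12..14  cpu  (2B, 2-aligned); 14..16  -- tail padding (2B); sizeof = 16, alignof = 4
0..4  pitch  (4B, 4-aligned)
4..8  -- padding (4B)
8..64  channels  (56B, 8-aligned)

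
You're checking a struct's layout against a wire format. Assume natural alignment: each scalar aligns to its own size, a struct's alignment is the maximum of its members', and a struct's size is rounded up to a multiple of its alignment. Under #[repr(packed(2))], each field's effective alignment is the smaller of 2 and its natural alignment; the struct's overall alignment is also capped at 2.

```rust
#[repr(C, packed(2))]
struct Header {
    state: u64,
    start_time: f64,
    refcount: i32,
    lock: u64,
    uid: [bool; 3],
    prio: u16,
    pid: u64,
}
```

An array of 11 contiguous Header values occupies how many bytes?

@0: state [8B, align 2] → 8
@8: start_time [8B, align 2] → 16
@16: refcount [4B, align 2] → 20
@20: lock [8B, align 2] → 28
@28: uid [3B, align 1] → 31
+1 pad (align 2)
@32: prio [2B, align 2] → 34
@34: pid [8B, align 2] → 42
size 42, align 2
array of 11: 11 × 42 = 462

462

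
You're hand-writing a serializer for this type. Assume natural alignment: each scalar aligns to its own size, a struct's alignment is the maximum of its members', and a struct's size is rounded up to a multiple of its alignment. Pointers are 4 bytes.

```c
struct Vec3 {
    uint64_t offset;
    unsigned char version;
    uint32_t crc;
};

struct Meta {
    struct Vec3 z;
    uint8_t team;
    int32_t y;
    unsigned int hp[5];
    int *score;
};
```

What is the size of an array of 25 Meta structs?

Vec3: @0: offset [8B, align 8] → 8; @8: version [1B, align 1] → 9; +3 pad (align 4); @12: crc [4B, align 4] → 16; size 16, align 8
@0: z [16B, align 8] → 16
@16: team [1B, align 1] → 17
+3 pad (align 4)
@20: y [4B, align 4] → 24
@24: hp [20B, align 4] → 44
@44: score [4B, align 4] → 48
size 48, align 8
array of 25: 25 × 48 = 1200

1200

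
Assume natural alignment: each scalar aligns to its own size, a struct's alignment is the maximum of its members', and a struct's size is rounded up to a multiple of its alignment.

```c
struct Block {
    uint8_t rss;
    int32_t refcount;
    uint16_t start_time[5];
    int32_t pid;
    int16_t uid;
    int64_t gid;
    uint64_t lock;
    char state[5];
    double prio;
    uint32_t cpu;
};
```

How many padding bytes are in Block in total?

18

0..1  rss  (1B, 1-aligned)
1..4  -- padding (3B)
4..8  refcount  (4B, 4-aligned)
8..18  start_time  (10B, 2-aligned)
18..20  -- padding (2B)
20..24  pid  (4B, 4-aligned)
24..26  uid  (2B, 2-aligned)
26..32  -- padding (6B)
32..40  gid  (8B, 8-aligned)
40..48  lock  (8B, 8-aligned)
48..53  state  (5B, 1-aligned)
53..56  -- padding (3B)
56..64  prio  (8B, 8-aligned)
64..68  cpu  (4B, 4-aligned)
68..72  -- tail padding (4B)
sizeof = 72, alignof = 8
data bytes 54, size 72 → padding 18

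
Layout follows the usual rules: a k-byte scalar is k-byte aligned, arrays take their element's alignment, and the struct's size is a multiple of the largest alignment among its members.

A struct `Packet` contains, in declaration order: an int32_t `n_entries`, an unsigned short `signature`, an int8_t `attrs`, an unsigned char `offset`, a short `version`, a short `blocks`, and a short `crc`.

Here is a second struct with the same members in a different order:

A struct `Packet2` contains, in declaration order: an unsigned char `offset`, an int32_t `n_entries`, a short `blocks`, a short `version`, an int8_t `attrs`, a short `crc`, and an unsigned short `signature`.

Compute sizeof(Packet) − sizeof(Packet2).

@0: n_entries [4B, align 4] → 4
@4: signature [2B, align 2] → 6
@6: attrs [1B, align 1] → 7
@7: offset [1B, align 1] → 8
@8: version [2B, align 2] → 10
@10: blocks [2B, align 2] → 12
@12: crc [2B, align 2] → 14
+2 tail pad (align 4)
size 16, align 4
— Packet2 —
@0: offset [1B, align 1] → 1
+3 pad (align 4)
@4: n_entries [4B, align 4] → 8
@8: blocks [2B, align 2] → 10
@10: version [2B, align 2] → 12
@12: attrs [1B, align 1] → 13
+1 pad (align 2)
@14: crc [2B, align 2] → 16
@16: signature [2B, align 2] → 18
+2 tail pad (align 4)
size 20, align 4
16 − 20 = -4

-4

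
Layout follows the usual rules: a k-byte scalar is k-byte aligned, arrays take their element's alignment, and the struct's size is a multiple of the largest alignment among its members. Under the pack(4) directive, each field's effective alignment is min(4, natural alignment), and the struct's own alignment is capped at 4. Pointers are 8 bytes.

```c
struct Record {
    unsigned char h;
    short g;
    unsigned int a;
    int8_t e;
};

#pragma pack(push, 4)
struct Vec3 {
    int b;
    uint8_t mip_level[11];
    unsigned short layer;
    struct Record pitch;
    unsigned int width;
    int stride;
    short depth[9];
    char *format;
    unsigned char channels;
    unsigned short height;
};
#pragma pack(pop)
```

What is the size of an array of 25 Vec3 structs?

Record: 0..1  h  (1B, 1-aligned); 1..2  -- padding (1B); 2..4  g  (2B, 2-aligned); 4..8  a  (4B, 4-aligned); 8..9  e  (1B, 1-aligned); 9..12  -- tail padding (3B); sizeof = 12, alignof = 4
0..4  b  (4B, 4-aligned)
4..15  mip_level  (11B, 1-aligned)
15..16  -- padding (1B)
16..18  layer  (2B, 2-aligned)
18..20  -- padding (2B)
20..32  pitch  (12B, 4-aligned)
32..36  width  (4B, 4-aligned)
36..40  stride  (4B, 4-aligned)
40..58  depth  (18B, 2-aligned)
58..60  -- padding (2B)
60..68  format  (8B, 4-aligned)
68..69  channels  (1B, 1-aligned)
69..70  -- padding (1B)
70..72  height  (2B, 2-aligned)
sizeof = 72, alignof = 4
array of 25: 25 × 72 = 1800

1800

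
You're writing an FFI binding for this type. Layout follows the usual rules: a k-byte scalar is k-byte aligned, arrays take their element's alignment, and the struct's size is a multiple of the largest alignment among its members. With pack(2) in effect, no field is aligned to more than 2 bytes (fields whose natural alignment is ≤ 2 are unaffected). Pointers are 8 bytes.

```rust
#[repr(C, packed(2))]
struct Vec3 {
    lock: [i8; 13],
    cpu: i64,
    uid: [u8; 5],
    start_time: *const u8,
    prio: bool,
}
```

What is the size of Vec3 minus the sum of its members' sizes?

3

lock at 0 (size 13, align 1) → ends 13
pad 1 to align 2 for cpu
cpu at 14 (size 8, align 2) → ends 22
uid at 22 (size 5, align 1) → ends 27
pad 1 to align 2 for start_time
start_time at 28 (size 8, align 2) → ends 36
prio at 36 (size 1, align 1) → ends 37
tail pad 1 to reach multiple of 2
total 38 bytes, alignment 2
data bytes 35, size 38 → padding 3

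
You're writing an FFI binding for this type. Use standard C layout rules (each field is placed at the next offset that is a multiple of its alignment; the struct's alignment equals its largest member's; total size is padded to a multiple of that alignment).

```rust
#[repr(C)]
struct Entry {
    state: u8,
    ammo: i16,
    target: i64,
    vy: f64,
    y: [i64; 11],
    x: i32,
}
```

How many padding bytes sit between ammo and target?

4

state at 0 (size 1, align 1) → ends 1
pad 1 to align 2 for ammo
ammo at 2 (size 2, align 2) → ends 4
pad 4 to align 8 for target
target at 8 (size 8, align 8) → ends 16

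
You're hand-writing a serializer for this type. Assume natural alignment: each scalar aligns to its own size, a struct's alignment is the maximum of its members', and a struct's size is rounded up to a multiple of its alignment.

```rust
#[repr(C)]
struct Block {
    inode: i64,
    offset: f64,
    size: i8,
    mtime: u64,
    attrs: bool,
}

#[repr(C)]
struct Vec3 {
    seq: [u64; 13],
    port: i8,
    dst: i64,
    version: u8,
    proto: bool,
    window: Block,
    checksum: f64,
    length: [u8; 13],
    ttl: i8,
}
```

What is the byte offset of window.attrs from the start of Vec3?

160

Block: inode at 0 (size 8, align 8) → ends 8; offset at 8 (size 8, align 8) → ends 16; size at 16 (size 1, align 1) → ends 17; pad 7 to align 8 for mtime; mtime at 24 (size 8, align 8) → ends 32; attrs at 32 (size 1, align 1) → ends 33; tail pad 7 to reach multiple of 8; total 40 bytes, alignment 8
seq at 0 (size 104, align 8) → ends 104
port at 104 (size 1, align 1) → ends 105
pad 7 to align 8 for dst
dst at 112 (size 8, align 8) → ends 120
version at 120 (size 1, align 1) → ends 121
proto at 121 (size 1, align 1) → ends 122
pad 6 to align 8 for window
window at 128 (size 40, align 8) → ends 168
within Block: attrs at 32
128 + 32 = 160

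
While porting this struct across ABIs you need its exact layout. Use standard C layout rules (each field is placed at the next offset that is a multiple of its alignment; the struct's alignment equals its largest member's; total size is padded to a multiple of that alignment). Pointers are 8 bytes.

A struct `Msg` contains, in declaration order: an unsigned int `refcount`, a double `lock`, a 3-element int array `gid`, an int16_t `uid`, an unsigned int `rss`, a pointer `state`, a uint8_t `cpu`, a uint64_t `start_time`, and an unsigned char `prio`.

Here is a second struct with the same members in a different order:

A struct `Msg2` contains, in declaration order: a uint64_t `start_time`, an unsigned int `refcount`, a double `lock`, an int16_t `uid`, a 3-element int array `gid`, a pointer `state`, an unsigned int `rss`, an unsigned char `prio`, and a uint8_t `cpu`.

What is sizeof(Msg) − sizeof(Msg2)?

16

refcount at 0 (size 4, align 4) → ends 4
pad 4 to align 8 for lock
lock at 8 (size 8, align 8) → ends 16
gid at 16 (size 12, align 4) → ends 28
uid at 28 (size 2, align 2) → ends 30
pad 2 to align 4 for rss
rss at 32 (size 4, align 4) → ends 36
pad 4 to align 8 for state
state at 40 (size 8, align 8) → ends 48
cpu at 48 (size 1, align 1) → ends 49
pad 7 to align 8 for start_time
start_time at 56 (size 8, align 8) → ends 64
prio at 64 (size 1, align 1) → ends 65
tail pad 7 to reach multiple of 8
total 72 bytes, alignment 8
— Msg2 —
start_time at 0 (size 8, align 8) → ends 8
refcount at 8 (size 4, align 4) → ends 12
pad 4 to align 8 for lock
lock at 16 (size 8, align 8) → ends 24
uid at 24 (size 2, align 2) → ends 26
pad 2 to align 4 for gid
gid at 28 (size 12, align 4) → ends 40
state at 40 (size 8, align 8) → ends 48
rss at 48 (size 4, align 4) → ends 52
prio at 52 (size 1, align 1) → ends 53
cpu at 53 (size 1, align 1) → ends 54
tail pad 2 to reach multiple of 8
total 56 bytes, alignment 8
72 − 56 = 16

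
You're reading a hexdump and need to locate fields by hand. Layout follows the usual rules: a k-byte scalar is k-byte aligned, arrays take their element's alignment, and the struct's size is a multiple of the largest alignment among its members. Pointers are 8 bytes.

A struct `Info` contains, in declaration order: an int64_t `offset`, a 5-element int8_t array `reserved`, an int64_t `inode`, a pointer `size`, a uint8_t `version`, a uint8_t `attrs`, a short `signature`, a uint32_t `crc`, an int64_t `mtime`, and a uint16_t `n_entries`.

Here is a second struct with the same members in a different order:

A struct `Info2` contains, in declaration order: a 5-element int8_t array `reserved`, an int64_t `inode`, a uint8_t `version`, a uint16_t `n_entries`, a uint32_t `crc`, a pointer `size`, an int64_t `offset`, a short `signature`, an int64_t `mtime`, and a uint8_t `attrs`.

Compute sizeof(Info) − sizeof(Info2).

-8

0..8  offset  (8B, 8-aligned)
8..13  reserved  (5B, 1-aligned)
13..16  -- padding (3B)
16..24  inode  (8B, 8-aligned)
24..32  size  (8B, 8-aligned)
32..33  version  (1B, 1-aligned)
33..34  attrs  (1B, 1-aligned)
34..36  signature  (2B, 2-aligned)
36..40  crc  (4B, 4-aligned)
40..48  mtime  (8B, 8-aligned)
48..50  n_entries  (2B, 2-aligned)
50..56  -- tail padding (6B)
sizeof = 56, alignof = 8
— Info2 —
0..5  reserved  (5B, 1-aligned)
5..8  -- padding (3B)
8..16  inode  (8B, 8-aligned)
16..17  version  (1B, 1-aligned)
17..18  -- padding (1B)
18..20  n_entries  (2B, 2-aligned)
20..24  crc  (4B, 4-aligned)
24..32  size  (8B, 8-aligned)
32..40  offset  (8B, 8-aligned)
40..42  signature  (2B, 2-aligned)
42..48  -- padding (6B)
48..56  mtime  (8B, 8-aligned)
56..57  attrs  (1B, 1-aligned)
57..64  -- tail padding (7B)
sizeof = 64, alignof = 8
56 − 64 = -8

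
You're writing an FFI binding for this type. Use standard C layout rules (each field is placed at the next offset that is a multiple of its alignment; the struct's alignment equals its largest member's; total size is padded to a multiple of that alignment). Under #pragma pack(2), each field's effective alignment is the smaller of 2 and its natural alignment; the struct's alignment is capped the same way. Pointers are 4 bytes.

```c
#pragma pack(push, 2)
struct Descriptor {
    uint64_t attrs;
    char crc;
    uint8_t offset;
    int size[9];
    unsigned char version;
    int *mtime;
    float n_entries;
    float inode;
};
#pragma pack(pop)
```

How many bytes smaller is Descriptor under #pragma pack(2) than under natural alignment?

4

natural layout:
  0..8  attrs  (8B, 8-aligned)
  8..9  crc  (1B, 1-aligned)
  9..10  offset  (1B, 1-aligned)
  10..12  -- padding (2B)
  12..48  size  (36B, 4-aligned)
  48..49  version  (1B, 1-aligned)
  49..52  -- padding (3B)
  52..56  mtime  (4B, 4-aligned)
  56..60  n_entries  (4B, 4-aligned)
  60..64  inode  (4B, 4-aligned)
  sizeof = 64, alignof = 8
packed(2) layout:
  0..8  attrs  (8B, 2-aligned)
  8..9  crc  (1B, 1-aligned)
  9..10  offset  (1B, 1-aligned)
  10..46  size  (36B, 2-aligned)
  46..47  version  (1B, 1-aligned)
  47..48  -- padding (1B)
  48..52  mtime  (4B, 2-aligned)
  52..56  n_entries  (4B, 2-aligned)
  56..60  inode  (4B, 2-aligned)
  sizeof = 60, alignof = 2
64 − 60 = 4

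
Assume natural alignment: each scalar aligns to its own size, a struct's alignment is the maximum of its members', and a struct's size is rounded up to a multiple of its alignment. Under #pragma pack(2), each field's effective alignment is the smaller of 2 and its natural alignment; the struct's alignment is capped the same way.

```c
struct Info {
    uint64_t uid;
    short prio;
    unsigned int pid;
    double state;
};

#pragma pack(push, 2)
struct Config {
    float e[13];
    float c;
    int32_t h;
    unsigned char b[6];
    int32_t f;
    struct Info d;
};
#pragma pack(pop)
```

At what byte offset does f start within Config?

Info: 0..8  uid  (8B, 8-aligned); 8..10  prio  (2B, 2-aligned); 10..12  -- padding (2B); 12..16  pid  (4B, 4-aligned); 16..24  state  (8B, 8-aligned); sizeof = 24, alignof = 8
0..52  e  (52B, 2-aligned)
52..56  c  (4B, 2-aligned)
56..60  h  (4B, 2-aligned)
60..66  b  (6B, 1-aligned)
66..70  f  (4B, 2-aligned)

66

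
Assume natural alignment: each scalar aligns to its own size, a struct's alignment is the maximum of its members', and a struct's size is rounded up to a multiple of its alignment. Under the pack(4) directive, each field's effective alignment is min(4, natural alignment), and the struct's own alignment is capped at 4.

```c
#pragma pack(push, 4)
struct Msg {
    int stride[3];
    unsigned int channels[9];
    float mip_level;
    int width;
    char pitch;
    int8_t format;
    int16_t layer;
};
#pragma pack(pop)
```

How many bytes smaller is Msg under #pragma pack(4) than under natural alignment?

natural layout:
  @0: stride [12B, align 4] → 12
  @12: channels [36B, align 4] → 48
  @48: mip_level [4B, align 4] → 52
  @52: width [4B, align 4] → 56
  @56: pitch [1B, align 1] → 57
  @57: format [1B, align 1] → 58
  @58: layer [2B, align 2] → 60
  size 60, align 4
packed(4) layout:
  @0: stride [12B, align 4] → 12
  @12: channels [36B, align 4] → 48
  @48: mip_level [4B, align 4] → 52
  @52: width [4B, align 4] → 56
  @56: pitch [1B, align 1] → 57
  @57: format [1B, align 1] → 58
  @58: layer [2B, align 2] → 60
  size 60, align 4
60 − 60 = 0

0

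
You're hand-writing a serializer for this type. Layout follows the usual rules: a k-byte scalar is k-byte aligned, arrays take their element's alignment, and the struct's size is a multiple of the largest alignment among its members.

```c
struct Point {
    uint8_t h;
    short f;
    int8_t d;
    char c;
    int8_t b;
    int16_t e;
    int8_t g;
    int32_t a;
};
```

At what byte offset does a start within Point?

12

0..1  h  (1B, 1-aligned)
1..2  -- padding (1B)
2..4  f  (2B, 2-aligned)
4..5  d  (1B, 1-aligned)
5..6  c  (1B, 1-aligned)
6..7  b  (1B, 1-aligned)
7..8  -- padding (1B)
8..10  e  (2B, 2-aligned)
10..11  g  (1B, 1-aligned)
11..12  -- padding (1B)
12..16  a  (4B, 4-aligned)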